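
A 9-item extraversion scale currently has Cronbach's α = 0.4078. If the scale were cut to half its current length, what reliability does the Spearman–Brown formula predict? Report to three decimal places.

Length factor m = 1/2
α' = m·α / (1 − (1−m)·α)
   = 1/2 × 0.4078 / (1 − (1 − 1/2) × 0.4078)
   = 0.2039 / 0.7961 = 0.256

predicted reliability = 0.256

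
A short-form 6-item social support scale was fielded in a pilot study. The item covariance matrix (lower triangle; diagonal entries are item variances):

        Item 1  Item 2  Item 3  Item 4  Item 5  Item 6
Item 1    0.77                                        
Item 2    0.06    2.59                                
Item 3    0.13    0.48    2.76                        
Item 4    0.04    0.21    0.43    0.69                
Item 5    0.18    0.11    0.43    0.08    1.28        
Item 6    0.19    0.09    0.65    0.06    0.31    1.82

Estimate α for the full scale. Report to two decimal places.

Σσᵢ² = 0.77 + 2.59 + 2.76 + 0.69 + 1.28 + 1.82 = 9.91
Σ_{i<j} σ_ij = 3.45
σ²_total = 9.91 + 2 × 3.45 = 16.81
α = (k/(k−1))·(1 − Σσᵢ²/σ²_total) = (6/5)·(1 − 9.91/16.81) = 0.49

α = 0.49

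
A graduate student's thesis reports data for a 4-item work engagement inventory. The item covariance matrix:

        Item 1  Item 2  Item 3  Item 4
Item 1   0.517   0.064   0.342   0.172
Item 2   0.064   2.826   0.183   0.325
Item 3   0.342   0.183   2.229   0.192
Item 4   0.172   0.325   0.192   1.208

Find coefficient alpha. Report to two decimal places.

coefficient alpha = 0.37

sum of item variances = 0.517 + 2.826 + 2.229 + 1.208 = 6.780
Σ_{i<j} σ_ij = 1.278
Var(T) = 6.780 + 2 × 1.278 = 9.336
α = (k/(k−1))·(1 − sum of item variances/Var(T)) = (4/3)·(1 − 6.780/9.336) = 0.37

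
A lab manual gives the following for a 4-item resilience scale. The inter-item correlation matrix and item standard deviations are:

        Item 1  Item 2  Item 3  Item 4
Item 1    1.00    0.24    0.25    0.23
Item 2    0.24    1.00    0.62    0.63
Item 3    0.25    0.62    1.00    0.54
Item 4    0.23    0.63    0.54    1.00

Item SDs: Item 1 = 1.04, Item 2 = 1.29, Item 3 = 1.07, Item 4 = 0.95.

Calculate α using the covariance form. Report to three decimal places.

Σσ²ᵢ = 1.04² + 1.29² + 1.07² + 0.95² = 4.7931
Covariances σ_ij = r_ij · s_i · s_j:
  σ(Item 1,Item 2) = 0.24 × 1.04 × 1.29 = 0.3220
  σ(Item 1,Item 3) = 0.25 × 1.04 × 1.07 = 0.2782
  σ(Item 1,Item 4) = 0.23 × 1.04 × 0.95 = 0.2272
  σ(Item 2,Item 3) = 0.62 × 1.29 × 1.07 = 0.8558
  σ(Item 2,Item 4) = 0.63 × 1.29 × 0.95 = 0.7721
  σ(Item 3,Item 4) = 0.54 × 1.07 × 0.95 = 0.5489
σ²_T = Σσ²ᵢ + 2·Σσ_ij = 4.7931 + 2 × 3.0042 = 10.8015
α = (4/3)·(1 − 4.7931/10.8015) = 0.742

α = 0.742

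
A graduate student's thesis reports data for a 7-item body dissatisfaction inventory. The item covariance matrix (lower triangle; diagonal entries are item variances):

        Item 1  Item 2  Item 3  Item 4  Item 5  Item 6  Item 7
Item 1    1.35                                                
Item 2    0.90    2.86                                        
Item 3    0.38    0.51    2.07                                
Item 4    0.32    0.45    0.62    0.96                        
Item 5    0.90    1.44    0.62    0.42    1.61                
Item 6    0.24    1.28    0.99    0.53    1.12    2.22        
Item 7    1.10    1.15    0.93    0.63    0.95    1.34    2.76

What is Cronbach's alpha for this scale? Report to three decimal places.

Σσ²ᵢ = 1.35 + 2.86 + 2.07 + 0.96 + 1.61 + 2.22 + 2.76 = 13.83
Σ_{i<j} σ_ij = 16.82
total variance = 13.83 + 2 × 16.82 = 47.47
α = (k/(k−1))·(1 − Σσ²ᵢ/total variance) = (7/6)·(1 − 13.83/47.47) = 0.827

α = 0.827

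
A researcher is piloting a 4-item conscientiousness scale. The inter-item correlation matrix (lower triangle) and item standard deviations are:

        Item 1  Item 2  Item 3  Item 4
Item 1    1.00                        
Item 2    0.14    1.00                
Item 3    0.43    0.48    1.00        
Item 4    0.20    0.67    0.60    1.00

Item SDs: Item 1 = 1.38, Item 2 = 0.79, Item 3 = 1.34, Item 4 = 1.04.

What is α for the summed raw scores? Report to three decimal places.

α = 0.715

Σσ²ᵢ = 1.38² + 0.79² + 1.34² + 1.04² = 5.4057
Covariances σ_ij = r_ij · s_i · s_j:
  σ(Item 1,Item 2) = 0.14 × 1.38 × 0.79 = 0.1526
  σ(Item 1,Item 3) = 0.43 × 1.38 × 1.34 = 0.7952
  σ(Item 1,Item 4) = 0.20 × 1.38 × 1.04 = 0.2870
  σ(Item 2,Item 3) = 0.48 × 0.79 × 1.34 = 0.5081
  σ(Item 2,Item 4) = 0.67 × 0.79 × 1.04 = 0.5505
  σ(Item 3,Item 4) = 0.60 × 1.34 × 1.04 = 0.8362
σ²_T = Σσ²ᵢ + 2·Σσ_ij = 5.4057 + 2 × 3.1296 = 11.6649
α = (4/3)·(1 − 5.4057/11.6649) = 0.715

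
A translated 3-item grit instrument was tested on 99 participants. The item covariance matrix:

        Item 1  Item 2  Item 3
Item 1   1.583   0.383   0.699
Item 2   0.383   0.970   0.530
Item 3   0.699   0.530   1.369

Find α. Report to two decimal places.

Σσ²ᵢ = 1.583 + 0.970 + 1.369 = 3.922
Sum of off-diagonal covariances = 1.612
σ²_T = 3.922 + 2 × 1.612 = 7.146
α = (k/(k−1))·(1 − Σσ²ᵢ/σ²_T) = (3/2)·(1 − 3.922/7.146) = 0.68

α = 0.68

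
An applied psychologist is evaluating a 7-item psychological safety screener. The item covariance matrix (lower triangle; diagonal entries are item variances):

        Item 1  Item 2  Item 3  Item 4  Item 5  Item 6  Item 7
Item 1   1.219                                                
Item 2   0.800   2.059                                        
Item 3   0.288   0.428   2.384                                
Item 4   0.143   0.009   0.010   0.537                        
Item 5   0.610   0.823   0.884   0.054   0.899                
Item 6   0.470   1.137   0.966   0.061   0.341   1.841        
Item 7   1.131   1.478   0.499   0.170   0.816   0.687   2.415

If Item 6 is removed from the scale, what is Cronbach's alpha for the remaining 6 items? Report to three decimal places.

Remaining items: Item 1, Item 2, Item 3, Item 4, Item 5, Item 7 (k = 6).
Σσᵢ² = 1.219 + 2.059 + 2.384 + 0.537 + 0.899 + 2.415 = 9.513
σ²_total = 9.513 + 2 × 8.143 = 25.799
α (item deleted) = (6/5)·(1 − 9.513/25.799) = 0.758

Cronbach's alpha = 0.758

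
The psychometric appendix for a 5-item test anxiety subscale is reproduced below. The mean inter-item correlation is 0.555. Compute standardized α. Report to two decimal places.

α = 0.86

Standardized α = k·r̄ / (1 + (k−1)·r̄) = 5 × 0.555 / (1 + 4 × 0.555)
  = 2.7750 / 3.2200 = 0.86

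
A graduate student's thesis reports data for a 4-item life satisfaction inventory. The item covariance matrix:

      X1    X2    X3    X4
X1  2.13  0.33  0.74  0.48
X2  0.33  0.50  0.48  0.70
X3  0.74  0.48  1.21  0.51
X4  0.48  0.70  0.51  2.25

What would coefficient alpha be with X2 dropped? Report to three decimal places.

Remaining items: X1, X3, X4 (k = 3).
Σσᵢ² = 2.13 + 1.21 + 2.25 = 5.59
σ²_T = 5.59 + 2 × 1.73 = 9.05
α (item deleted) = (3/2)·(1 − 5.59/9.05) = 0.573

coefficient alpha = 0.573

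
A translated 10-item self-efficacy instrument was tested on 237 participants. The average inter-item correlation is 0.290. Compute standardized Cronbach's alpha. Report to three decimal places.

α = 0.803

Standardized α = k·r̄ / (1 + (k−1)·r̄) = 10 × 0.290 / (1 + 9 × 0.290)
  = 2.9000 / 3.6100 = 0.803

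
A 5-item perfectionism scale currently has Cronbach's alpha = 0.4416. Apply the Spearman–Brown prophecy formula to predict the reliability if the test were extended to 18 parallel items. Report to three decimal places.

predicted reliability = 0.740

Length factor m = 18/5 = 3.6000
α' = m·α / (1 + (m−1)·α)
   = 18/5 × 0.4416 / (1 + (18/5 − 1) × 0.4416)
   = 1.5898 / 2.1482 = 0.740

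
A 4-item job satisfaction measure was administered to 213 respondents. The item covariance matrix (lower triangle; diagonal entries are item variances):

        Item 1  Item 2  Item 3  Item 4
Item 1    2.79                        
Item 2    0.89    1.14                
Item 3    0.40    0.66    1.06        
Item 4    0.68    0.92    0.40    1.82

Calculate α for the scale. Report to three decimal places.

α = 0.716

Σσᵢ² = 2.79 + 1.14 + 1.06 + 1.82 = 6.81
Sum of off-diagonal covariances = 3.95
σ²_T = 6.81 + 2 × 3.95 = 14.71
α = (k/(k−1))·(1 − Σσᵢ²/σ²_T) = (4/3)·(1 − 6.81/14.71) = 0.716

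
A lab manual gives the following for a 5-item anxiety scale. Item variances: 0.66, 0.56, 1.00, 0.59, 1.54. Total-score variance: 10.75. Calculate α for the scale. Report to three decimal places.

α = 0.744

Σσᵢ² = 0.66 + 0.56 + 1.00 + 0.59 + 1.54 = 4.35
α = (k/(k−1))·(1 − Σσᵢ²/σ²_total) = (5/4)·(1 − 4.35/10.75) = 0.744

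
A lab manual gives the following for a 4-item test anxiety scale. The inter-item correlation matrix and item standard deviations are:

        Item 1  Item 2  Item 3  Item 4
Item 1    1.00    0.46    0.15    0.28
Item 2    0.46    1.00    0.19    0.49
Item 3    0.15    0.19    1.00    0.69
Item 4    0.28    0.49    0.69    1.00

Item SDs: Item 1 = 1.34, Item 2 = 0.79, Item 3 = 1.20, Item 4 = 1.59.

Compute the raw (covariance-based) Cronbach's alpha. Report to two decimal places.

Σσ²ᵢ = 1.34² + 0.79² + 1.20² + 1.59² = 6.3878
Covariances σ_ij = r_ij · s_i · s_j:
  σ(Item 1,Item 2) = 0.46 × 1.34 × 0.79 = 0.4870
  σ(Item 1,Item 3) = 0.15 × 1.34 × 1.20 = 0.2412
  σ(Item 1,Item 4) = 0.28 × 1.34 × 1.59 = 0.5966
  σ(Item 2,Item 3) = 0.19 × 0.79 × 1.20 = 0.1801
  σ(Item 2,Item 4) = 0.49 × 0.79 × 1.59 = 0.6155
  σ(Item 3,Item 4) = 0.69 × 1.20 × 1.59 = 1.3165
σ²_T = Σσ²ᵢ + 2·Σσ_ij = 6.3878 + 2 × 3.4369 = 13.2616
α = (4/3)·(1 − 6.3878/13.2616) = 0.69

α = 0.69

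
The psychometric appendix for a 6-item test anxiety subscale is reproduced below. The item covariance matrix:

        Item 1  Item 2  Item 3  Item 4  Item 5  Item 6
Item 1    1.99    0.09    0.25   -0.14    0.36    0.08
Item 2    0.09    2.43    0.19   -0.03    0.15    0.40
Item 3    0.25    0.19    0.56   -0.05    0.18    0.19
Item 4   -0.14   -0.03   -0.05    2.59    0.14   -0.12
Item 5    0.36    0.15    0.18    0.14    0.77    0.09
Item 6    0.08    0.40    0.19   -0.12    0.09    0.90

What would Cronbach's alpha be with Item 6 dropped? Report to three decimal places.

α = 0.268

Remaining items: Item 1, Item 2, Item 3, Item 4, Item 5 (k = 5).
Σσᵢ² = 1.99 + 2.43 + 0.56 + 2.59 + 0.77 = 8.34
σ²_total = 8.34 + 2 × 1.14 = 10.62
α (item deleted) = (5/4)·(1 − 8.34/10.62) = 0.268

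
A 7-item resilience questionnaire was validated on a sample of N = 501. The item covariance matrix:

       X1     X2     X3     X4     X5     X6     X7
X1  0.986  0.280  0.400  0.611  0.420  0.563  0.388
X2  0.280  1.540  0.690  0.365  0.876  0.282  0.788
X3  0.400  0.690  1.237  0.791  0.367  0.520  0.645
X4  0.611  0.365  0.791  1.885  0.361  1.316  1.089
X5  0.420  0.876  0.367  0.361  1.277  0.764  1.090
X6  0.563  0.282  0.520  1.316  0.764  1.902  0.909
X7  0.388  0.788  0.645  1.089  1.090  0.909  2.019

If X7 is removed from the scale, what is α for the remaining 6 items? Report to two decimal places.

Remaining items: X1, X2, X3, X4, X5, X6 (k = 6).
sum of item variances = 0.986 + 1.540 + 1.237 + 1.885 + 1.277 + 1.902 = 8.827
total variance = 8.827 + 2 × 8.606 = 26.039
α (item deleted) = (6/5)·(1 − 8.827/26.039) = 0.79

α = 0.79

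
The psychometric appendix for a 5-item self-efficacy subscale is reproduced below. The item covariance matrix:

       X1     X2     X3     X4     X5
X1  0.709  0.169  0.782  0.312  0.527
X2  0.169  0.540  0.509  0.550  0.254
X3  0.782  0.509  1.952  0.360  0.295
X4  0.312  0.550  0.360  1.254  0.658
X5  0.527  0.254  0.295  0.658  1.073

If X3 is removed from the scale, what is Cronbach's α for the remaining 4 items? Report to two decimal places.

Remaining items: X1, X2, X4, X5 (k = 4).
ΣVar(i) = 0.709 + 0.540 + 1.254 + 1.073 = 3.576
Var(T) = 3.576 + 2 × 2.470 = 8.516
α (item deleted) = (4/3)·(1 − 3.576/8.516) = 0.77

α = 0.77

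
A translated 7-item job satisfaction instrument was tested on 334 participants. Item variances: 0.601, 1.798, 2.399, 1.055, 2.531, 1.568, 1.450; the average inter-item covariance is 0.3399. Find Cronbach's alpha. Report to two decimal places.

Cronbach's alpha = 0.65

Σσ²ᵢ = 0.601 + 1.798 + 2.399 + 1.055 + 2.531 + 1.568 + 1.450 = 11.402
Sum of the 21 distinct covariances = 21 × 0.3399 = 7.1379
σ²_total = Σσ²ᵢ + 2·Σcov = 11.402 + 2 × 7.1379 = 25.6778
α = (7/6)·(1 − 11.402/25.6778) = 0.65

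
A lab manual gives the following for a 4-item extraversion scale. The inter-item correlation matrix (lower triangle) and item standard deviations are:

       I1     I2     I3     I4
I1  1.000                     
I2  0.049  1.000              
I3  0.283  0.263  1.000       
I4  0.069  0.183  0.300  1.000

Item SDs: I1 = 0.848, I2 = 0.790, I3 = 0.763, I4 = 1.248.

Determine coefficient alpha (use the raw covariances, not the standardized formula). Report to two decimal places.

α = 0.46

Σσ²ᵢ = 0.848² + 0.790² + 0.763² + 1.248² = 3.4829
Covariances σ_ij = r_ij · s_i · s_j:
  σ(I1,I2) = 0.049 × 0.848 × 0.790 = 0.0328
  σ(I1,I3) = 0.283 × 0.848 × 0.763 = 0.1831
  σ(I1,I4) = 0.069 × 0.848 × 1.248 = 0.0730
  σ(I2,I3) = 0.263 × 0.790 × 0.763 = 0.1585
  σ(I2,I4) = 0.183 × 0.790 × 1.248 = 0.1804
  σ(I3,I4) = 0.300 × 0.763 × 1.248 = 0.2857
σ²_T = Σσ²ᵢ + 2·Σσ_ij = 3.4829 + 2 × 0.9135 = 5.3099
α = (4/3)·(1 − 3.4829/5.3099) = 0.46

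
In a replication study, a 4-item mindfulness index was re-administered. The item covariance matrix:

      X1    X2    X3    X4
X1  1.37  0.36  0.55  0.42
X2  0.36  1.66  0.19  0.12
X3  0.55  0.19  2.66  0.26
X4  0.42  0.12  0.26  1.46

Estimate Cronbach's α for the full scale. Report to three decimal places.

α = 0.463

Σσ²ᵢ = 1.37 + 1.66 + 2.66 + 1.46 = 7.15
Σ_{i<j} σ_ij = 1.90
σ²_T = 7.15 + 2 × 1.90 = 10.95
α = (k/(k−1))·(1 − Σσ²ᵢ/σ²_T) = (4/3)·(1 − 7.15/10.95) = 0.463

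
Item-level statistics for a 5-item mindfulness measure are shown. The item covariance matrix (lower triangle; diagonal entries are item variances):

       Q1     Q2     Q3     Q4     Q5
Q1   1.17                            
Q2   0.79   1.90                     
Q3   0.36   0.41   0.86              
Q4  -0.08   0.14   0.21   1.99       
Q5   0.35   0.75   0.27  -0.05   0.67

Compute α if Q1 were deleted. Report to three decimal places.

Remaining items: Q2, Q3, Q4, Q5 (k = 4).
Σσ²ᵢ = 1.90 + 0.86 + 1.99 + 0.67 = 5.42
σ²_total = 5.42 + 2 × 1.73 = 8.88
α (item deleted) = (4/3)·(1 − 5.42/8.88) = 0.520

α = 0.520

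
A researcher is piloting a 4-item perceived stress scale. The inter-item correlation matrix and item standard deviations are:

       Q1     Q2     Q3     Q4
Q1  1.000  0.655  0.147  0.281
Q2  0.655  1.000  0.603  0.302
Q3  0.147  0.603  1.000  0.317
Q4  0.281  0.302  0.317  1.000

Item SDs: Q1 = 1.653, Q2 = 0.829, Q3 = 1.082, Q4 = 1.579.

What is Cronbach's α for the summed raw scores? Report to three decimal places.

Σσ²ᵢ = 1.653² + 0.829² + 1.082² + 1.579² = 7.0836
Covariances σ_ij = r_ij · s_i · s_j:
  σ(Q1,Q2) = 0.655 × 1.653 × 0.829 = 0.8976
  σ(Q1,Q3) = 0.147 × 1.653 × 1.082 = 0.2629
  σ(Q1,Q4) = 0.281 × 1.653 × 1.579 = 0.7334
  σ(Q2,Q3) = 0.603 × 0.829 × 1.082 = 0.5409
  σ(Q2,Q4) = 0.302 × 0.829 × 1.579 = 0.3953
  σ(Q3,Q4) = 0.317 × 1.082 × 1.579 = 0.5416
σ²_T = Σσ²ᵢ + 2·Σσ_ij = 7.0836 + 2 × 3.3717 = 13.8270
α = (4/3)·(1 − 7.0836/13.8270) = 0.650

α = 0.650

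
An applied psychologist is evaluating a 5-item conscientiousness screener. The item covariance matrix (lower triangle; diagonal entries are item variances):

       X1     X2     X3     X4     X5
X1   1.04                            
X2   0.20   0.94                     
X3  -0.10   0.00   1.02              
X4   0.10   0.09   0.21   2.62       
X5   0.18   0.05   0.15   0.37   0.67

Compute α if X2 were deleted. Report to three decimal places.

α = 0.338

Remaining items: X1, X3, X4, X5 (k = 4).
ΣVar(i) = 1.04 + 1.02 + 2.62 + 0.67 = 5.35
Var(T) = 5.35 + 2 × 0.91 = 7.17
α (item deleted) = (4/3)·(1 − 5.35/7.17) = 0.338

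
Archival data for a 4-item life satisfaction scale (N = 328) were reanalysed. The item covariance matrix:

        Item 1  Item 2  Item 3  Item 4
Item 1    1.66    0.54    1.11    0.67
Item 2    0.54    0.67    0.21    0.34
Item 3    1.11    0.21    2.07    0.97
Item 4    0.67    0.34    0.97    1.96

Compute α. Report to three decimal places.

ΣVar(i) = 1.66 + 0.67 + 2.07 + 1.96 = 6.36
Sum of the distinct covariances = 3.84
σ²_T = 6.36 + 2 × 3.84 = 14.04
α = (k/(k−1))·(1 − ΣVar(i)/σ²_T) = (4/3)·(1 − 6.36/14.04) = 0.729

α = 0.729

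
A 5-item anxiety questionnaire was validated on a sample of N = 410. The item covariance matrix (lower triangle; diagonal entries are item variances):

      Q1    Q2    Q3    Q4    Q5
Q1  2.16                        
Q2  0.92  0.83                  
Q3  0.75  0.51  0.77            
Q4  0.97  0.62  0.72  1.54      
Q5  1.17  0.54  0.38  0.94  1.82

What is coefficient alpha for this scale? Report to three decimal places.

Σσ²ᵢ = 2.16 + 0.83 + 0.77 + 1.54 + 1.82 = 7.12
Σ_{i<j} σ_ij = 7.52
σ²_total = 7.12 + 2 × 7.52 = 22.16
α = (k/(k−1))·(1 − Σσ²ᵢ/σ²_total) = (5/4)·(1 − 7.12/22.16) = 0.848

coefficient alpha = 0.848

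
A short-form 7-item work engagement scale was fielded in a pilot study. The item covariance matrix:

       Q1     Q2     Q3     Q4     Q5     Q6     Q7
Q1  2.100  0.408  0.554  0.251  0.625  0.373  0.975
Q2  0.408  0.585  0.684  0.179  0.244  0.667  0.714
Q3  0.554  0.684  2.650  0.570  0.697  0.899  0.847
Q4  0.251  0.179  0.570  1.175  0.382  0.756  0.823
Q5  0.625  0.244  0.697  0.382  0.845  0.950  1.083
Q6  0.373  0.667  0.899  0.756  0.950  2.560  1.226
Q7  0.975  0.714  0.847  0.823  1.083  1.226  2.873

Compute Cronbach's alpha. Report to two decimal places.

α = 0.80

sum of item variances = 2.100 + 0.585 + 2.650 + 1.175 + 0.845 + 2.560 + 2.873 = 12.788
Sum of off-diagonal covariances = 13.907
total variance = 12.788 + 2 × 13.907 = 40.602
α = (k/(k−1))·(1 − sum of item variances/total variance) = (7/6)·(1 − 12.788/40.602) = 0.80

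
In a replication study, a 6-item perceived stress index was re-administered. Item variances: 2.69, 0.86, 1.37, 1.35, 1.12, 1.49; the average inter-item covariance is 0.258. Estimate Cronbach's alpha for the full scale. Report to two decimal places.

α = 0.56

Σσ²ᵢ = 2.69 + 0.86 + 1.37 + 1.35 + 1.12 + 1.49 = 8.88
Sum of the 15 distinct covariances = 15 × 0.258 = 3.870
σ²_total = Σσ²ᵢ + 2·Σcov = 8.88 + 2 × 3.870 = 16.620
α = (6/5)·(1 − 8.88/16.620) = 0.56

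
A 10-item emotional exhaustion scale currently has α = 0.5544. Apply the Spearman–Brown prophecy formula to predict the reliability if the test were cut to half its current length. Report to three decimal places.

Length factor m = 1/2
α' = m·α / (1 − (1−m)·α)
   = 1/2 × 0.5544 / (1 − (1 − 1/2) × 0.5544)
   = 0.2772 / 0.7228 = 0.384

predicted reliability = 0.384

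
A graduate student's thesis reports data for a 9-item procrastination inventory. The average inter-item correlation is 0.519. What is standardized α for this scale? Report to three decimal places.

Standardized α = k·r̄ / (1 + (k−1)·r̄) = 9 × 0.519 / (1 + 8 × 0.519)
  = 4.6710 / 5.1520 = 0.907

standardized α = 0.907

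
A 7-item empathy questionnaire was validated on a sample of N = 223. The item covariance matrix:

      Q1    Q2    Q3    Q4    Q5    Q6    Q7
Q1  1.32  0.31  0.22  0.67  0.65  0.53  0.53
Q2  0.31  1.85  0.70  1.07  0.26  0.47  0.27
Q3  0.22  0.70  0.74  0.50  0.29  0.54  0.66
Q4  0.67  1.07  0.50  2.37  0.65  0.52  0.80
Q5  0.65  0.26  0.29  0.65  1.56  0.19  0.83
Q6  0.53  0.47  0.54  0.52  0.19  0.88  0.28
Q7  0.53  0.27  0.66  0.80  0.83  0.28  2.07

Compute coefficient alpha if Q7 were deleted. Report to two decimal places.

Remaining items: Q1, Q2, Q3, Q4, Q5, Q6 (k = 6).
Σσ²ᵢ = 1.32 + 1.85 + 0.74 + 2.37 + 1.56 + 0.88 = 8.72
σ²_T = 8.72 + 2 × 7.57 = 23.86
α (item deleted) = (6/5)·(1 − 8.72/23.86) = 0.76

α = 0.76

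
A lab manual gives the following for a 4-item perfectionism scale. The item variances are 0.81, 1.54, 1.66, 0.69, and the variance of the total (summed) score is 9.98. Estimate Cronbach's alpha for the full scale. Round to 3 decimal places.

Cronbach's alpha = 0.705

sum of item variances = 0.81 + 1.54 + 1.66 + 0.69 = 4.70
α = (k/(k−1))·(1 − sum of item variances/Var(T)) = (4/3)·(1 − 4.70/9.98) = 0.705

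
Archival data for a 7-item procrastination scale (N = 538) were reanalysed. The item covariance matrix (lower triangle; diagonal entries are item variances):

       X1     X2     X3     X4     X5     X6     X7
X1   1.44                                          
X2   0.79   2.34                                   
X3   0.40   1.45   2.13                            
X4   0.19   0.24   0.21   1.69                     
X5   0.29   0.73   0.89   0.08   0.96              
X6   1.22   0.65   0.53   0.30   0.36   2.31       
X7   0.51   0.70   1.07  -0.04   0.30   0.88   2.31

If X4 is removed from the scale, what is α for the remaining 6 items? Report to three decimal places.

Remaining items: X1, X2, X3, X5, X6, X7 (k = 6).
ΣVar(i) = 1.44 + 2.34 + 2.13 + 0.96 + 2.31 + 2.31 = 11.49
total variance = 11.49 + 2 × 10.77 = 33.03
α (item deleted) = (6/5)·(1 − 11.49/33.03) = 0.783

α = 0.783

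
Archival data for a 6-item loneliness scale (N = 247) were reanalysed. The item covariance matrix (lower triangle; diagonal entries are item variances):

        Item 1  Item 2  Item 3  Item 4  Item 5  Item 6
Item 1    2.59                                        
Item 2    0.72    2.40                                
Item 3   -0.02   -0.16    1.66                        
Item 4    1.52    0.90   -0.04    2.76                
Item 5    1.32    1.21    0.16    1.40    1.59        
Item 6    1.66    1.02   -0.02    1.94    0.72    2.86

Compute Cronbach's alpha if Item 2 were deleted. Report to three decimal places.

Remaining items: Item 1, Item 3, Item 4, Item 5, Item 6 (k = 5).
Σσ²ᵢ = 2.59 + 1.66 + 2.76 + 1.59 + 2.86 = 11.46
Var(T) = 11.46 + 2 × 8.64 = 28.74
α (item deleted) = (5/4)·(1 − 11.46/28.74) = 0.752

α = 0.752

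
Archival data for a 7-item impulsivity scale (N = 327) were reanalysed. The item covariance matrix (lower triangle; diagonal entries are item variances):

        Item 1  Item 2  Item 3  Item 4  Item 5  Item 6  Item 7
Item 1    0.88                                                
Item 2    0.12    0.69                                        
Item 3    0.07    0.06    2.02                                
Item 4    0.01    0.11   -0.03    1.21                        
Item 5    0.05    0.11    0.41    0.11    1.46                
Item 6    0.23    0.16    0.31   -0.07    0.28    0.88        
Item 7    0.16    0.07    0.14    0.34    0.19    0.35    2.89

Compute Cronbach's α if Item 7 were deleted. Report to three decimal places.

α = 0.421

Remaining items: Item 1, Item 2, Item 3, Item 4, Item 5, Item 6 (k = 6).
Σσᵢ² = 0.88 + 0.69 + 2.02 + 1.21 + 1.46 + 0.88 = 7.14
σ²_T = 7.14 + 2 × 1.93 = 11.00
α (item deleted) = (6/5)·(1 − 7.14/11.00) = 0.421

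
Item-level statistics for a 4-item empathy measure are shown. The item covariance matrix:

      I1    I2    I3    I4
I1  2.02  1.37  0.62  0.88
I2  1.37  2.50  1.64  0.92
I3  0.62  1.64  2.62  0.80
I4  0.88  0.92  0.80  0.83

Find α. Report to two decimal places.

Σσ²ᵢ = 2.02 + 2.50 + 2.62 + 0.83 = 7.97
Sum of the distinct covariances = 6.23
σ²_T = 7.97 + 2 × 6.23 = 20.43
α = (k/(k−1))·(1 − Σσ²ᵢ/σ²_T) = (4/3)·(1 − 7.97/20.43) = 0.81

α = 0.81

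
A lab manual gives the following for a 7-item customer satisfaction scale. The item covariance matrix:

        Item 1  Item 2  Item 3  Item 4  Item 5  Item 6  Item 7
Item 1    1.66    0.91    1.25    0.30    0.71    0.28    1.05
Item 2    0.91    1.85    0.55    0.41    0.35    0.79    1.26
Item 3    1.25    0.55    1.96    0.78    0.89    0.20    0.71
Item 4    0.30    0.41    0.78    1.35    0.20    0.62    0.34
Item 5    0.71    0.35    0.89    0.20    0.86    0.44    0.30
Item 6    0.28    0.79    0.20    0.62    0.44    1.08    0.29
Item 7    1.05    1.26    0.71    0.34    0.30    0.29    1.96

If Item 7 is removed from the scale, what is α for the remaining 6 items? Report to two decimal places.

α = 0.80

Remaining items: Item 1, Item 2, Item 3, Item 4, Item 5, Item 6 (k = 6).
Σσ²ᵢ = 1.66 + 1.85 + 1.96 + 1.35 + 0.86 + 1.08 = 8.76
σ²_total = 8.76 + 2 × 8.68 = 26.12
α (item deleted) = (6/5)·(1 − 8.76/26.12) = 0.80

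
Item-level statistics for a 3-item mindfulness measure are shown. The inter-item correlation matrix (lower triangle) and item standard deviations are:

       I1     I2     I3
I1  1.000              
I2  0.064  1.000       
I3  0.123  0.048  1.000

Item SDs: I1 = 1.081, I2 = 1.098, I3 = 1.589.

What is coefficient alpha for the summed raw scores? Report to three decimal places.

α = 0.197

Σσ²ᵢ = 1.081² + 1.098² + 1.589² = 4.8991
Covariances σ_ij = r_ij · s_i · s_j:
  σ(I1,I2) = 0.064 × 1.081 × 1.098 = 0.0760
  σ(I1,I3) = 0.123 × 1.081 × 1.589 = 0.2113
  σ(I2,I3) = 0.048 × 1.098 × 1.589 = 0.0837
σ²_T = Σσ²ᵢ + 2·Σσ_ij = 4.8991 + 2 × 0.3710 = 5.6411
α = (3/2)·(1 − 4.8991/5.6411) = 0.197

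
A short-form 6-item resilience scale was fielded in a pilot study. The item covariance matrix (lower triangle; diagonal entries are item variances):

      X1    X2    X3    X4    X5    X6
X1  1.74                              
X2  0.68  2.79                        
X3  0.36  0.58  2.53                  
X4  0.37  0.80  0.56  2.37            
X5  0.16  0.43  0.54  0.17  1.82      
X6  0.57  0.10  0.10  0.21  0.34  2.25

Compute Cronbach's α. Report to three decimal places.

α = 0.563

Σσ²ᵢ = 1.74 + 2.79 + 2.53 + 2.37 + 1.82 + 2.25 = 13.50
Σ_{i<j} σ_ij = 5.97
σ²_total = 13.50 + 2 × 5.97 = 25.44
α = (k/(k−1))·(1 − Σσ²ᵢ/σ²_total) = (6/5)·(1 − 13.50/25.44) = 0.563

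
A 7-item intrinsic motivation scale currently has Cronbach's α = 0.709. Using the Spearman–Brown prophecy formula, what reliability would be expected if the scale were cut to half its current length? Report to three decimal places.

Length factor m = 1/2
α' = m·α / (1 − (1−m)·α)
   = 1/2 × 0.709 / (1 − (1 − 1/2) × 0.709)
   = 0.3545 / 0.6455 = 0.549

predicted reliability = 0.549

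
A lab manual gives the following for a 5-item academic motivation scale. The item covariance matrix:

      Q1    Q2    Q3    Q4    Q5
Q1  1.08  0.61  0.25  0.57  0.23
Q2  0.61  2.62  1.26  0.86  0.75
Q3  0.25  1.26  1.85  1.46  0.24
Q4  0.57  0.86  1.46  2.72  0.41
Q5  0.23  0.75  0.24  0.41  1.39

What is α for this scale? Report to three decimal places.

α = 0.724

ΣVar(i) = 1.08 + 2.62 + 1.85 + 2.72 + 1.39 = 9.66
Σ_{i<j} σ_ij = 6.64
σ²_T = 9.66 + 2 × 6.64 = 22.94
α = (k/(k−1))·(1 − ΣVar(i)/σ²_T) = (5/4)·(1 − 9.66/22.94) = 0.724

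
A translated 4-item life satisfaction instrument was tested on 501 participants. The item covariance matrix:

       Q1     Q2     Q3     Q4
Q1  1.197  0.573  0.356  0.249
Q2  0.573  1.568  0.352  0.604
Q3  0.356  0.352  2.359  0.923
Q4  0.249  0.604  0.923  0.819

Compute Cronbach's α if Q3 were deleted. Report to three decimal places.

Remaining items: Q1, Q2, Q4 (k = 3).
ΣVar(i) = 1.197 + 1.568 + 0.819 = 3.584
total variance = 3.584 + 2 × 1.426 = 6.436
α (item deleted) = (3/2)·(1 − 3.584/6.436) = 0.665

α = 0.665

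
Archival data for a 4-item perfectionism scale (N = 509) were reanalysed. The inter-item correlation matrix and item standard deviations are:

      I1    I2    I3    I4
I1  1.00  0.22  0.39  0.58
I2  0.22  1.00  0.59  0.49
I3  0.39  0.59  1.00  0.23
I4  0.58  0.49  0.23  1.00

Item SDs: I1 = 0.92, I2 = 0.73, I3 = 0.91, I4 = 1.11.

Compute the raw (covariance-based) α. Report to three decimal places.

α = 0.731

Σσ²ᵢ = 0.92² + 0.73² + 0.91² + 1.11² = 3.4395
Covariances σ_ij = r_ij · s_i · s_j:
  σ(I1,I2) = 0.22 × 0.92 × 0.73 = 0.1478
  σ(I1,I3) = 0.39 × 0.92 × 0.91 = 0.3265
  σ(I1,I4) = 0.58 × 0.92 × 1.11 = 0.5923
  σ(I2,I3) = 0.59 × 0.73 × 0.91 = 0.3919
  σ(I2,I4) = 0.49 × 0.73 × 1.11 = 0.3970
  σ(I3,I4) = 0.23 × 0.91 × 1.11 = 0.2323
σ²_T = Σσ²ᵢ + 2·Σσ_ij = 3.4395 + 2 × 2.0878 = 7.6151
α = (4/3)·(1 − 3.4395/7.6151) = 0.731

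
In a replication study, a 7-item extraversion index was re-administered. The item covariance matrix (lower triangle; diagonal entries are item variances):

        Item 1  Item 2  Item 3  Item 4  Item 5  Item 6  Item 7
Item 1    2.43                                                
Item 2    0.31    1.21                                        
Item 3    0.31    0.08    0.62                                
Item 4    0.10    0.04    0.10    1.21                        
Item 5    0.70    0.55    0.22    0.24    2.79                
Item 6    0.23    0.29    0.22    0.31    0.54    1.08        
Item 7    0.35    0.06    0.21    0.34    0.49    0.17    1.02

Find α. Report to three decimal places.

α = 0.619

sum of item variances = 2.43 + 1.21 + 0.62 + 1.21 + 2.79 + 1.08 + 1.02 = 10.36
Sum of the distinct covariances = 5.86
total variance = 10.36 + 2 × 5.86 = 22.08
α = (k/(k−1))·(1 − sum of item variances/total variance) = (7/6)·(1 − 10.36/22.08) = 0.619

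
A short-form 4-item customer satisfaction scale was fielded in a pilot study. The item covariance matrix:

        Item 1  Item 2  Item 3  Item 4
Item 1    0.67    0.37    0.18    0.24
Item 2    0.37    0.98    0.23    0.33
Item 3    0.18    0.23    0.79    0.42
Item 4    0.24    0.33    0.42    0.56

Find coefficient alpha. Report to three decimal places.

α = 0.722

Σσᵢ² = 0.67 + 0.98 + 0.79 + 0.56 = 3.00
Σ_{i<j} σ_ij = 1.77
total variance = 3.00 + 2 × 1.77 = 6.54
α = (k/(k−1))·(1 − Σσᵢ²/total variance) = (4/3)·(1 − 3.00/6.54) = 0.722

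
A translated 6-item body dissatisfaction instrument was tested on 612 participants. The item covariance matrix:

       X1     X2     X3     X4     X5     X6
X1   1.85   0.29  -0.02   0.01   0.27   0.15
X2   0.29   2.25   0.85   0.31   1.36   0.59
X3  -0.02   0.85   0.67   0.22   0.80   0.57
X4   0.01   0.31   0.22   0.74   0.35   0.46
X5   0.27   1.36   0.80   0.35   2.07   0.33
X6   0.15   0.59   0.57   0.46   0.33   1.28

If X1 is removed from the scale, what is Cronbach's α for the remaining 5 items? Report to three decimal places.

Remaining items: X2, X3, X4, X5, X6 (k = 5).
sum of item variances = 2.25 + 0.67 + 0.74 + 2.07 + 1.28 = 7.01
σ²_T = 7.01 + 2 × 5.84 = 18.69
α (item deleted) = (5/4)·(1 − 7.01/18.69) = 0.781

α = 0.781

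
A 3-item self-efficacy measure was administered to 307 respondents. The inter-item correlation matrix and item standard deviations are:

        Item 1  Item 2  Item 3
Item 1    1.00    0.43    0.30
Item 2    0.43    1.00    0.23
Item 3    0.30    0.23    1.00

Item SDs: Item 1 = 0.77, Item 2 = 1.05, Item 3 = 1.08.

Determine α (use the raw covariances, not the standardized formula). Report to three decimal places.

α = 0.562

Σσ²ᵢ = 0.77² + 1.05² + 1.08² = 2.8618
Covariances σ_ij = r_ij · s_i · s_j:
  σ(Item 1,Item 2) = 0.43 × 0.77 × 1.05 = 0.3477
  σ(Item 1,Item 3) = 0.30 × 0.77 × 1.08 = 0.2495
  σ(Item 2,Item 3) = 0.23 × 1.05 × 1.08 = 0.2608
σ²_T = Σσ²ᵢ + 2·Σσ_ij = 2.8618 + 2 × 0.8580 = 4.5778
α = (3/2)·(1 − 2.8618/4.5778) = 0.562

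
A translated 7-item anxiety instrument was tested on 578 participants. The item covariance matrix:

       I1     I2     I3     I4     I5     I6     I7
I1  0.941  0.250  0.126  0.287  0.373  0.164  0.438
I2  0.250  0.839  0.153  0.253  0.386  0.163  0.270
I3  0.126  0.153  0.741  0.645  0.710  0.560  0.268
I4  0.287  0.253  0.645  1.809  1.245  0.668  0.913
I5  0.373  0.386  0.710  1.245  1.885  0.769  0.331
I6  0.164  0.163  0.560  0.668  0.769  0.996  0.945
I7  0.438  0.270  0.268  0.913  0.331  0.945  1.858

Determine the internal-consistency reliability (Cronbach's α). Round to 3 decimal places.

Σσᵢ² = 0.941 + 0.839 + 0.741 + 1.809 + 1.885 + 0.996 + 1.858 = 9.069
Σ_{i<j} σ_ij = 9.917
σ²_total = 9.069 + 2 × 9.917 = 28.903
α = (k/(k−1))·(1 − Σσᵢ²/σ²_total) = (7/6)·(1 − 9.069/28.903) = 0.801

Cronbach's α = 0.801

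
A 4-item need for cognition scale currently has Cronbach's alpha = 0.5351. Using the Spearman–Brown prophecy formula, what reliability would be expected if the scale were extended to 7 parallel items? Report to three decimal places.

Length factor m = 7/4 = 1.7500
α' = m·α / (1 + (m−1)·α)
   = 7/4 × 0.5351 / (1 + (7/4 − 1) × 0.5351)
   = 0.9364 / 1.4013 = 0.668

predicted reliability = 0.668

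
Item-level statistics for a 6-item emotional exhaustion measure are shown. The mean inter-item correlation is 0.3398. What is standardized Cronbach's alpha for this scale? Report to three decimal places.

α = 0.755

Standardized α = k·r̄ / (1 + (k−1)·r̄) = 6 × 0.3398 / (1 + 5 × 0.3398)
  = 2.0388 / 2.6990 = 0.755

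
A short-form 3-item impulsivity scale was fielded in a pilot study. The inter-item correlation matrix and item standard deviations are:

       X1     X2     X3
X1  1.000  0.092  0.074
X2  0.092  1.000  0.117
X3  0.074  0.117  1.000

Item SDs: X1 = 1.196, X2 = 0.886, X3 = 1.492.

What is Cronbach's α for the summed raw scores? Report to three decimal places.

Σσ²ᵢ = 1.196² + 0.886² + 1.492² = 4.4415
Covariances σ_ij = r_ij · s_i · s_j:
  σ(X1,X2) = 0.092 × 1.196 × 0.886 = 0.0975
  σ(X1,X3) = 0.074 × 1.196 × 1.492 = 0.1320
  σ(X2,X3) = 0.117 × 0.886 × 1.492 = 0.1547
σ²_T = Σσ²ᵢ + 2·Σσ_ij = 4.4415 + 2 × 0.3842 = 5.2099
α = (3/2)·(1 − 4.4415/5.2099) = 0.221

Cronbach's α = 0.221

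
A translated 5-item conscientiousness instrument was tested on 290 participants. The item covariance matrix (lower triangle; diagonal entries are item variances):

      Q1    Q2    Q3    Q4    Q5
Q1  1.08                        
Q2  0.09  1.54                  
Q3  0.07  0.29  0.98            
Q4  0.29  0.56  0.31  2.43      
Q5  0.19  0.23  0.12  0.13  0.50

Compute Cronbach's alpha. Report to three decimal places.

α = 0.514

sum of item variances = 1.08 + 1.54 + 0.98 + 2.43 + 0.50 = 6.53
Sum of the distinct covariances = 2.28
Var(T) = 6.53 + 2 × 2.28 = 11.09
α = (k/(k−1))·(1 − sum of item variances/Var(T)) = (5/4)·(1 − 6.53/11.09) = 0.514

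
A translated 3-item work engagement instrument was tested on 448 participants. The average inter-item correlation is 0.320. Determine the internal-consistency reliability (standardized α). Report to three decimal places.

Standardized α = k·r̄ / (1 + (k−1)·r̄) = 3 × 0.320 / (1 + 2 × 0.320)
  = 0.9600 / 1.6400 = 0.585

α = 0.585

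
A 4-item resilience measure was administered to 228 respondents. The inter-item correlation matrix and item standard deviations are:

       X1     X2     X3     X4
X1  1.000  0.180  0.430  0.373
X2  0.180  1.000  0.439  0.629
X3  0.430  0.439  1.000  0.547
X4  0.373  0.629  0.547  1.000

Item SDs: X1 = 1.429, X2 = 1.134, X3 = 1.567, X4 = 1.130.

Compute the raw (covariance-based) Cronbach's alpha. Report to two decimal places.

α = 0.74

Σσ²ᵢ = 1.429² + 1.134² + 1.567² + 1.130² = 7.0604
Covariances σ_ij = r_ij · s_i · s_j:
  σ(X1,X2) = 0.180 × 1.429 × 1.134 = 0.2917
  σ(X1,X3) = 0.430 × 1.429 × 1.567 = 0.9629
  σ(X1,X4) = 0.373 × 1.429 × 1.130 = 0.6023
  σ(X2,X3) = 0.439 × 1.134 × 1.567 = 0.7801
  σ(X2,X4) = 0.629 × 1.134 × 1.130 = 0.8060
  σ(X3,X4) = 0.547 × 1.567 × 1.130 = 0.9686
σ²_T = Σσ²ᵢ + 2·Σσ_ij = 7.0604 + 2 × 4.4116 = 15.8836
α = (4/3)·(1 − 7.0604/15.8836) = 0.74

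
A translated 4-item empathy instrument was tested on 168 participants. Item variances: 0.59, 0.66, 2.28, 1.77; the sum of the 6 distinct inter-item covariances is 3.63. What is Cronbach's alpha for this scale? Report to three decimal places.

Σσ²ᵢ = 0.59 + 0.66 + 2.28 + 1.77 = 5.30
Sum of distinct covariances = 3.63
σ²_T = Σσ²ᵢ + 2·Σcov = 5.30 + 2 × 3.63 = 12.56
α = (4/3)·(1 − 5.30/12.56) = 0.771

α = 0.771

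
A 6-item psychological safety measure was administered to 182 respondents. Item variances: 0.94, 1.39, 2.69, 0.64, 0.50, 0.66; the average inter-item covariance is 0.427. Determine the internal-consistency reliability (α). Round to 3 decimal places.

α = 0.783

sum of item variances = 0.94 + 1.39 + 2.69 + 0.64 + 0.50 + 0.66 = 6.82
Sum of the 15 distinct covariances = 15 × 0.427 = 6.405
Var(T) = sum of item variances + 2·Σcov = 6.82 + 2 × 6.405 = 19.630
α = (6/5)·(1 − 6.82/19.630) = 0.783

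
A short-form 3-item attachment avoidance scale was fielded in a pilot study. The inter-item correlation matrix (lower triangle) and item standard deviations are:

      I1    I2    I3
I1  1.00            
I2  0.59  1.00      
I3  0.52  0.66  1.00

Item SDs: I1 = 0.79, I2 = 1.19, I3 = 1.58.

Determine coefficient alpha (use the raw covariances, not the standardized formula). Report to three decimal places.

coefficient alpha = 0.778

Σσ²ᵢ = 0.79² + 1.19² + 1.58² = 4.5366
Covariances σ_ij = r_ij · s_i · s_j:
  σ(I1,I2) = 0.59 × 0.79 × 1.19 = 0.5547
  σ(I1,I3) = 0.52 × 0.79 × 1.58 = 0.6491
  σ(I2,I3) = 0.66 × 1.19 × 1.58 = 1.2409
σ²_T = Σσ²ᵢ + 2·Σσ_ij = 4.5366 + 2 × 2.4447 = 9.4260
α = (3/2)·(1 − 4.5366/9.4260) = 0.778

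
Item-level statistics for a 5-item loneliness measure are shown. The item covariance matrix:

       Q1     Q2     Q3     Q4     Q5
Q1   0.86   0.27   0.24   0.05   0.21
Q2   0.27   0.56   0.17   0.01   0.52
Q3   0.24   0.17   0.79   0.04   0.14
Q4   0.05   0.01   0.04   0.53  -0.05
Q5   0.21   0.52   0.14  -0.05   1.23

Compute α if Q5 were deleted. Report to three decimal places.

α = 0.484

Remaining items: Q1, Q2, Q3, Q4 (k = 4).
Σσᵢ² = 0.86 + 0.56 + 0.79 + 0.53 = 2.74
Var(T) = 2.74 + 2 × 0.78 = 4.30
α (item deleted) = (4/3)·(1 − 2.74/4.30) = 0.484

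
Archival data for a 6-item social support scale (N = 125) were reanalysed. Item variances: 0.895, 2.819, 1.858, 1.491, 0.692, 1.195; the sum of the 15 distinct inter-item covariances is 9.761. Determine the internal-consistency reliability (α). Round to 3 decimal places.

α = 0.823

ΣVar(i) = 0.895 + 2.819 + 1.858 + 1.491 + 0.692 + 1.195 = 8.950
Sum of distinct covariances = 9.761
σ²_T = ΣVar(i) + 2·Σcov = 8.950 + 2 × 9.761 = 28.472
α = (6/5)·(1 − 8.950/28.472) = 0.823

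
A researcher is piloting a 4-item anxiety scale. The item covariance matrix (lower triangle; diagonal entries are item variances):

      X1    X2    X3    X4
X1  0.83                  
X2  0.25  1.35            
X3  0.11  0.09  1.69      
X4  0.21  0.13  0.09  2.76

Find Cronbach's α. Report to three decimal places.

ΣVar(i) = 0.83 + 1.35 + 1.69 + 2.76 = 6.63
Sum of off-diagonal covariances = 0.88
total variance = 6.63 + 2 × 0.88 = 8.39
α = (k/(k−1))·(1 − ΣVar(i)/total variance) = (4/3)·(1 − 6.63/8.39) = 0.280

α = 0.280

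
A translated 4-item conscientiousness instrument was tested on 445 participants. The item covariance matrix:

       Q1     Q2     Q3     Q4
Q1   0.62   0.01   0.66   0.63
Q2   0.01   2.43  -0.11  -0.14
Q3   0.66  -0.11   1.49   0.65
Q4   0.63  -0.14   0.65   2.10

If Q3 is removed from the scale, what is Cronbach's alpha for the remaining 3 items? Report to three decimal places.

Cronbach's alpha = 0.244

Remaining items: Q1, Q2, Q4 (k = 3).
ΣVar(i) = 0.62 + 2.43 + 2.10 = 5.15
total variance = 5.15 + 2 × 0.50 = 6.15
α (item deleted) = (3/2)·(1 − 5.15/6.15) = 0.244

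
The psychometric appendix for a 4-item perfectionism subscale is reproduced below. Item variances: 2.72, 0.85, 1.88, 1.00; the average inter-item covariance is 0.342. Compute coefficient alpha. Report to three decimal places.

coefficient alpha = 0.518

sum of item variances = 2.72 + 0.85 + 1.88 + 1.00 = 6.45
Sum of the 6 distinct covariances = 6 × 0.342 = 2.052
σ²_T = sum of item variances + 2·Σcov = 6.45 + 2 × 2.052 = 10.554
α = (4/3)·(1 − 6.45/10.554) = 0.518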